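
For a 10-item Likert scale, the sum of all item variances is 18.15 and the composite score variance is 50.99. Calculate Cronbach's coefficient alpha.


alpha = (k/(k-1)) * (1 - sum(si^2)/s_total^2)
= (10/9) * (1 - 18.15/50.99)
alpha = 0.7156

0.7156


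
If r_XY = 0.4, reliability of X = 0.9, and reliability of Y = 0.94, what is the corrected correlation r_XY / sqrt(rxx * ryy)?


r_corrected = rxy / sqrt(rxx * ryy)
= 0.4 / sqrt(0.9 * 0.94)
= 0.4 / sqrt(0.846)
= 0.4 / 0.919783
r_corrected = 0.4349

0.4349


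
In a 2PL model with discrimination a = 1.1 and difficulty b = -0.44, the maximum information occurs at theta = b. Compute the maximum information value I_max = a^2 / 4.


For 2PL, max info at theta = b = -0.44
I_max = a^2 / 4 = 1.1^2 / 4
= 1.21 / 4
I_max = 0.3025

0.3025


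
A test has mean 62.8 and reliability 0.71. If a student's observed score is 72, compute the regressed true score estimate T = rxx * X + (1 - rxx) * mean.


T_est = rxx * X + (1 - rxx) * mean
T_est = 0.71 * 72 + 0.29 * 62.8
T_est = 51.12 + 18.212
T_est = 69.332

69.332


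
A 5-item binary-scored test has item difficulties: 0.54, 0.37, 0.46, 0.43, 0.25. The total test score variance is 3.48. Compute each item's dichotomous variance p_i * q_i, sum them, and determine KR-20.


For each item, compute p_i * q_i:
  Item 1: 0.54 * 0.46 = 0.2484
  Item 2: 0.37 * 0.63 = 0.2331
  Item 3: 0.46 * 0.54 = 0.2484
  Item 4: 0.43 * 0.57 = 0.2451
  Item 5: 0.25 * 0.75 = 0.1875
Sum(p_i * q_i) = 0.2484 + 0.2331 + 0.2484 + 0.2451 + 0.1875 = 1.1625
KR-20 = (k/(k-1)) * (1 - Sum(p_i*q_i) / Var_total)
= (5/4) * (1 - 1.1625/3.48)
= 1.25 * 0.6659
KR-20 = 0.8324

0.8324


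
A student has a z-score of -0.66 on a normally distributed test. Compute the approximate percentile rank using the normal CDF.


CDF(z) = 0.5 * (1 + erf(z/sqrt(2)))
erf(-0.4667) = -0.4907
CDF = 0.2546
Percentile rank = 0.2546 * 100 = 25.46

25.46


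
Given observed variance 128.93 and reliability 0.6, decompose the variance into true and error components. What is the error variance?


var_true = rxx * var_obs = 0.6 * 128.93 = 77.358
var_error = var_obs - var_true
var_error = 128.93 - 77.358
var_error = 51.572

51.572


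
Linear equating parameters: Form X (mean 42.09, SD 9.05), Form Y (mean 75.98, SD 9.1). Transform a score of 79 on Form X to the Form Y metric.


slope = SD_Y / SD_X = 9.1 / 9.05 ~ 1.0055
intercept = mean_Y - slope * mean_X = 75.98 - (9.1 / 9.05) * 42.09 ~ 33.6575
Y = slope * X + intercept. To avoid rounding drift from the rounded slope/intercept, evaluate the equivalent form Y = mean_Y + SD_Y * (X - mean_X) / SD_X at full precision:
Y = 75.98 + 9.1 * (79 - 42.09) / 9.05
Y = 75.98 + 9.1 * 36.91 / 9.05
Y = 75.98 + 335.881 / 9.05
Y = 75.98 + 37.1139
Y = 113.0939

113.0939


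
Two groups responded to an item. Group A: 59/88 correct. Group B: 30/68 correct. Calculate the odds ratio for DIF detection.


Odds_A = 59/29 = 2.0345
Odds_B = 30/38 = 0.7895
OR = Odds_A / Odds_B = 2.0345 / 0.7895
Exactly, OR = (59 * 38) / (29 * 30) = 2242 / 870
OR = 2.577

2.577


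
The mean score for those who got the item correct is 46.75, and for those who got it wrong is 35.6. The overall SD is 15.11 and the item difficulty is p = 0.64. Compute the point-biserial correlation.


q = 1 - p = 0.36
rpb = ((M1 - M0) / SD) * sqrt(p * q)
rpb = ((46.75 - 35.6) / 15.11) * sqrt(0.64 * 0.36)
rpb = 0.3542

0.3542


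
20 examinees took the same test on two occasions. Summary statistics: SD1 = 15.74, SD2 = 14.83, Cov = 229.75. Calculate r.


r = cov(X,Y) / (SD_X * SD_Y)
r = 229.75 / (15.74 * 14.83)
r = 229.75 / 233.4242
r = 0.9843

0.9843


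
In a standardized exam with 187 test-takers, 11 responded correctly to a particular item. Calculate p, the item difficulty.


Item difficulty p = number correct / total examinees
p = 11 / 187
p = 0.0588

0.0588


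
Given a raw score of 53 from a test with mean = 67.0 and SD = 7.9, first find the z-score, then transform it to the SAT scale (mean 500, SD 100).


z = (X - mean) / SD = (53 - 67.0) / 7.9
z = -14.0 / 7.9
z = -1.7722
SAT-scale = SAT = 500 + 100z
Carry z at full precision (z = -14.0 / 7.9) into the conversion:
SAT-scale = 500 + 100 * (-14.0 / 7.9) = 500 + -1400 / 7.9
SAT-scale = 500 + -177.2152
SAT-scale = 322.7848

322.7848


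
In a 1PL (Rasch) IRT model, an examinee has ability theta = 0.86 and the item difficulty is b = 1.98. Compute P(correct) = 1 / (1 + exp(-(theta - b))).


theta - b = 0.86 - 1.98 = -1.12
exp(-(theta - b)) = exp(1.12) = 3.0649
P = 1 / (1 + 3.0649)
P = 0.246

0.246


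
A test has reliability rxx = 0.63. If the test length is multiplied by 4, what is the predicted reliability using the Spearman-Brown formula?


r_new = (n * rxx) / (1 + (n-1) * rxx)
r_new = (4 * 0.63) / (1 + 3 * 0.63)
r_new = 2.52 / 2.89
r_new = 0.872

0.872


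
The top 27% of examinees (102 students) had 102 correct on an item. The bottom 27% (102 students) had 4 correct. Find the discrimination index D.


p_upper = 102/102 = 1.0
p_lower = 4/102 = 0.0392
D = 1.0 - 0.0392 = 0.9608

0.9608


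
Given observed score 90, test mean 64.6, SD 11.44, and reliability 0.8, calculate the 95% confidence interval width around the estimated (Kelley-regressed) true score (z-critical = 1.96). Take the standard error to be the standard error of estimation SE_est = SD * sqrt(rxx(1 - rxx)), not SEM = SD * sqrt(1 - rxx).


True score estimate = 0.8*90 + 0.2*64.6 = 84.92
SE_est = SD * sqrt(rxx * (1 - rxx)) = 11.44 * sqrt(0.8 * 0.2) = 11.44 * sqrt(0.16) = 4.576
CI = T_est +/- z * SE_est, so width = 2 * z * SE_est = 2 * 1.96 * 4.576
Width = 17.9379

17.9379


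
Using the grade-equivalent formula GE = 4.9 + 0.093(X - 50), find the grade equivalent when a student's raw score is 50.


raw - median = 50 - 50 = 0
slope * diff = 0.093 * 0 = 0.0
GE = 4.9 + 0.0
GE = 4.9

4.9


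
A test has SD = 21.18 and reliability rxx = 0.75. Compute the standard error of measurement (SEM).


SEM = SD * sqrt(1 - rxx)
SEM = 21.18 * sqrt(1 - 0.75)
SEM = 21.18 * sqrt(0.25) = 21.18 * 0.5
SEM = 10.59

10.59


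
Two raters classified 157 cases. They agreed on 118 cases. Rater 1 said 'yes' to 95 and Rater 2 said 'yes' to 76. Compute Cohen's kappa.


P_o = 118/157 = 0.751592
P_e = (95*76 + 62*81) / 24649 = 0.496653
kappa = (P_o - P_e) / (1 - P_e)
kappa = (0.751592 - 0.496653) / (1 - 0.496653)
kappa = 0.5065

0.5065


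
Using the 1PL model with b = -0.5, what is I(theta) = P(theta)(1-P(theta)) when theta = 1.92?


P = 1/(1+exp(-(1.92--0.5))) = 0.9183
I = P*(1-P) = 0.9183 * 0.0817
I = 0.075

0.075


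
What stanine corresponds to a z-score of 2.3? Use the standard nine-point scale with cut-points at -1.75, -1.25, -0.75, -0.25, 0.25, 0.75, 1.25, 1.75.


Stanine boundaries: [-1.75, -1.25, -0.75, -0.25, 0.25, 0.75, 1.25, 1.75]
z = 2.3
Check each boundary:
  z >= -1.75 -> could be stanine 2
  z >= -1.25 -> could be stanine 3
  z >= -0.75 -> could be stanine 4
  z >= -0.25 -> could be stanine 5
  z >= 0.25 -> could be stanine 6
  z >= 0.75 -> could be stanine 7
  z >= 1.25 -> could be stanine 8
  z >= 1.75 -> could be stanine 9
Highest qualifying boundary gives stanine = 9

9


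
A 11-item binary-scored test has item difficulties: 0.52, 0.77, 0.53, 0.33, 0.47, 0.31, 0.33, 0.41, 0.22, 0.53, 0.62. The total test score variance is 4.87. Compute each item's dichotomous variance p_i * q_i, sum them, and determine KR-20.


For each item, compute p_i * q_i:
  Item 1: 0.52 * 0.48 = 0.2496
  Item 2: 0.77 * 0.23 = 0.1771
  Item 3: 0.53 * 0.47 = 0.2491
  Item 4: 0.33 * 0.67 = 0.2211
  Item 5: 0.47 * 0.53 = 0.2491
  Item 6: 0.31 * 0.69 = 0.2139
  Item 7: 0.33 * 0.67 = 0.2211
  Item 8: 0.41 * 0.59 = 0.2419
  Item 9: 0.22 * 0.78 = 0.1716
  Item 10: 0.53 * 0.47 = 0.2491
  Item 11: 0.62 * 0.38 = 0.2356
Sum(p_i * q_i) = 0.2496 + 0.1771 + 0.2491 + 0.2211 + 0.2491 + 0.2139 + 0.2211 + 0.2419 + 0.1716 + 0.2491 + 0.2356 = 2.4792
KR-20 = (k/(k-1)) * (1 - Sum(p_i*q_i) / Var_total)
= (11/10) * (1 - 2.4792/4.87)
= 1.1 * 0.4909
KR-20 = 0.54

0.54


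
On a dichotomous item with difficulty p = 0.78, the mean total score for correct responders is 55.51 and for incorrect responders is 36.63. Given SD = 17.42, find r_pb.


q = 1 - p = 0.22
rpb = ((M1 - M0) / SD) * sqrt(p * q)
rpb = ((55.51 - 36.63) / 17.42) * sqrt(0.78 * 0.22)
rpb = 0.449

0.449


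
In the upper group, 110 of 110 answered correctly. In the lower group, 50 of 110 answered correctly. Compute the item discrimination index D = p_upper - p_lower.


p_upper = 110/110 = 1.0
p_lower = 50/110 = 0.4545
D = 1.0 - 0.4545 = 0.5455

0.5455


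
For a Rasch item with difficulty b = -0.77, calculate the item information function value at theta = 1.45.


P = 1/(1+exp(-(1.45--0.77))) = 0.902
I = P*(1-P) = 0.902 * 0.098
I = 0.0884

0.0884


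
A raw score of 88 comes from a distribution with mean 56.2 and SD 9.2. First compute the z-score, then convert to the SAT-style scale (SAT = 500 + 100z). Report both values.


z = (X - mean) / SD = (88 - 56.2) / 9.2
z = 31.8 / 9.2
z = 3.4565
SAT-scale = SAT = 500 + 100z
Carry z at full precision (z = 31.8 / 9.2) into the conversion:
SAT-scale = 500 + 100 * (31.8 / 9.2) = 500 + 3180 / 9.2
SAT-scale = 500 + 345.6522
SAT-scale = 845.6522

845.6522


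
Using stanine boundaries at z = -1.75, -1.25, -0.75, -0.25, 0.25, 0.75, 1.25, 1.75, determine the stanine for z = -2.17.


Stanine boundaries: [-1.75, -1.25, -0.75, -0.25, 0.25, 0.75, 1.25, 1.75]
z = -2.17
Check each boundary:
  z < -1.75
  z < -1.25
  z < -0.75
  z < -0.25
  z < 0.25
  z < 0.75
  z < 1.25
  z < 1.75
Highest qualifying boundary gives stanine = 1

1


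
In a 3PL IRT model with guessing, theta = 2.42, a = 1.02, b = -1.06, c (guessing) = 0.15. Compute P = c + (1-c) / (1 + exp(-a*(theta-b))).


logit = 1.02*(2.42 - -1.06) = 3.5496
P* = 1/(1 + exp(-3.5496)) = 0.9721
P = 0.15 + (1 - 0.15) * 0.9721
P = 0.9763

0.9763


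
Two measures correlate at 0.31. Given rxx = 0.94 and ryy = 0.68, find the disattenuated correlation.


r_corrected = rxy / sqrt(rxx * ryy)
= 0.31 / sqrt(0.94 * 0.68)
= 0.31 / sqrt(0.6392)
= 0.31 / 0.7995
r_corrected = 0.3877

0.3877


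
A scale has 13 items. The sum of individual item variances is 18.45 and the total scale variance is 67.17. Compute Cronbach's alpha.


alpha = (k/(k-1)) * (1 - sum(si^2)/s_total^2)
= (13/12) * (1 - 18.45/67.17)
alpha = 0.7858

0.7858


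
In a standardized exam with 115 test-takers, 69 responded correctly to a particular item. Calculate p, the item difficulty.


Item difficulty p = number correct / total examinees
p = 69 / 115
p = 0.6

0.6


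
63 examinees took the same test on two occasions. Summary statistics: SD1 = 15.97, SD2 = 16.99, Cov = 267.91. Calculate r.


r = cov(X,Y) / (SD_X * SD_Y)
r = 267.91 / (15.97 * 16.99)
r = 267.91 / 271.3303
r = 0.9874

0.9874


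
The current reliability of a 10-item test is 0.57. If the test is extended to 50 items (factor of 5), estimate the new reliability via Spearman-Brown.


r_new = (n * rxx) / (1 + (n-1) * rxx)
r_new = (5 * 0.57) / (1 + 4 * 0.57)
r_new = 2.85 / 3.28
r_new = 0.8689

0.8689


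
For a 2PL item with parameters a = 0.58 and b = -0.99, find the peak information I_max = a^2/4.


For 2PL, max info at theta = b = -0.99
I_max = a^2 / 4 = 0.58^2 / 4
= 0.3364 / 4
I_max = 0.0841

0.0841


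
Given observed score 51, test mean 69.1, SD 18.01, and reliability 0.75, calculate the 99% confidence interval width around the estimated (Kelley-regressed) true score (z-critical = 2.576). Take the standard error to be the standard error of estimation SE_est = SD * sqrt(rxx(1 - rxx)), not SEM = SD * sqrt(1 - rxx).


True score estimate = 0.75*51 + 0.25*69.1 = 55.525
SE_est = SD * sqrt(rxx * (1 - rxx)) = 18.01 * sqrt(0.75 * 0.25) = 18.01 * sqrt(0.1875) = 7.798559
CI = T_est +/- z * SE_est, so width = 2 * z * SE_est = 2 * 2.576 * 7.798559
Width = 40.1782

40.1782


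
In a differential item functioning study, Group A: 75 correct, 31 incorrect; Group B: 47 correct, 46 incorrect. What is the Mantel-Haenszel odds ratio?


Odds_A = 75/31 = 2.4194
Odds_B = 47/46 = 1.0217
OR = Odds_A / Odds_B = 2.4194 / 1.0217
Exactly, OR = (75 * 46) / (31 * 47) = 3450 / 1457
OR = 2.3679

2.3679


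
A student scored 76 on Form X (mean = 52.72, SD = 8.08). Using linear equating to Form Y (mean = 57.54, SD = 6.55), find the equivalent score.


slope = SD_Y / SD_X = 6.55 / 8.08 ~ 0.8106
intercept = mean_Y - slope * mean_X = 57.54 - (6.55 / 8.08) * 52.72 ~ 14.8029
Y = slope * X + intercept. To avoid rounding drift from the rounded slope/intercept, evaluate the equivalent form Y = mean_Y + SD_Y * (X - mean_X) / SD_X at full precision:
Y = 57.54 + 6.55 * (76 - 52.72) / 8.08
Y = 57.54 + 6.55 * 23.28 / 8.08
Y = 57.54 + 152.484 / 8.08
Y = 57.54 + 18.8718
Y = 76.4118

76.4118


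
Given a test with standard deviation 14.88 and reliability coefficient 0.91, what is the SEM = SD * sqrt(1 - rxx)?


SEM = SD * sqrt(1 - rxx)
SEM = 14.88 * sqrt(1 - 0.91)
SEM = 14.88 * sqrt(0.09) = 14.88 * 0.3
SEM = 4.464

4.464


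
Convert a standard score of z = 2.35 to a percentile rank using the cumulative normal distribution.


CDF(z) = 0.5 * (1 + erf(z/sqrt(2)))
erf(1.6617) = 0.9812
CDF = 0.9906
Percentile rank = 0.9906 * 100 = 99.06

99.06


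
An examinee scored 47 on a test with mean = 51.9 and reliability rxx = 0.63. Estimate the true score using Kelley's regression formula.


T_est = rxx * X + (1 - rxx) * mean
T_est = 0.63 * 47 + 0.37 * 51.9
T_est = 29.61 + 19.203
T_est = 48.813

48.813


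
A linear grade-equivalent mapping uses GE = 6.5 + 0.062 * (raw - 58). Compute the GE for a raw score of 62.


raw - median = 62 - 58 = 4
slope * diff = 0.062 * 4 = 0.248
GE = 6.5 + 0.248
GE = 6.748

6.748


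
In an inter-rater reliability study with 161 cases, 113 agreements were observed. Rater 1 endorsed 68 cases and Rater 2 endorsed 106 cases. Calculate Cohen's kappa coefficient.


P_o = 113/161 = 0.701863
P_e = (68*106 + 93*55) / 25921 = 0.475406
kappa = (P_o - P_e) / (1 - P_e)
kappa = (0.701863 - 0.475406) / (1 - 0.475406)
kappa = 0.4317

0.4317


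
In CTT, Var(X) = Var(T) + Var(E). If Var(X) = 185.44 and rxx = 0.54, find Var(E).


var_true = rxx * var_obs = 0.54 * 185.44 = 100.1376
var_error = var_obs - var_true
var_error = 185.44 - 100.1376
var_error = 85.3024

85.3024


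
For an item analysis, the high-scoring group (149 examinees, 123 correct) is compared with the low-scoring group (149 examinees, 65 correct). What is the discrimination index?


p_upper = 123/149 = 0.8255
p_lower = 65/149 = 0.4362
D = 0.8255 - 0.4362 = 0.3893

0.3893


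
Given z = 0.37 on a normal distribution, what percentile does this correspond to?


CDF(z) = 0.5 * (1 + erf(z/sqrt(2)))
erf(0.2616) = 0.2886
CDF = 0.6443
Percentile rank = 0.6443 * 100 = 64.43

64.43


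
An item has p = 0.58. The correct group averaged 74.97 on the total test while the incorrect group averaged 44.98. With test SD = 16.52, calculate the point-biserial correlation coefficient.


q = 1 - p = 0.42
rpb = ((M1 - M0) / SD) * sqrt(p * q)
rpb = ((74.97 - 44.98) / 16.52) * sqrt(0.58 * 0.42)
rpb = 0.896

0.896


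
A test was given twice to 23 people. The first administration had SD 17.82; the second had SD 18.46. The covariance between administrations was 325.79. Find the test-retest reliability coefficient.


r = cov(X,Y) / (SD_X * SD_Y)
r = 325.79 / (17.82 * 18.46)
r = 325.79 / 328.9572
r = 0.9904

0.9904


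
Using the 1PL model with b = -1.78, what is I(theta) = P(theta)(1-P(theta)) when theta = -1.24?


P = 1/(1+exp(-(-1.24--1.78))) = 0.6318
I = P*(1-P) = 0.6318 * 0.3682
I = 0.2326

0.2326


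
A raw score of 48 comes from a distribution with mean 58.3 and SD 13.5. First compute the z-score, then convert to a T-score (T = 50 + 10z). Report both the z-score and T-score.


z = (X - mean) / SD = (48 - 58.3) / 13.5
z = -10.3 / 13.5
z = -0.763
T-score = T = 50 + 10z
Carry z at full precision (z = -10.3 / 13.5) into the conversion:
T-score = 50 + 10 * (-10.3 / 13.5) = 50 + -103 / 13.5
T-score = 50 + -7.6296
T-score = 42.3704

42.3704


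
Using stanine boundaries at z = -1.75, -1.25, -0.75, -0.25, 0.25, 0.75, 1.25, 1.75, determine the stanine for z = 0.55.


Stanine boundaries: [-1.75, -1.25, -0.75, -0.25, 0.25, 0.75, 1.25, 1.75]
z = 0.55
Check each boundary:
  z >= -1.75 -> could be stanine 2
  z >= -1.25 -> could be stanine 3
  z >= -0.75 -> could be stanine 4
  z >= -0.25 -> could be stanine 5
  z >= 0.25 -> could be stanine 6
  z < 0.75
  z < 1.25
  z < 1.75
Highest qualifying boundary gives stanine = 6

6


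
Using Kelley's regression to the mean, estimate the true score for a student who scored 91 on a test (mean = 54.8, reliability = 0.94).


T_est = rxx * X + (1 - rxx) * mean
T_est = 0.94 * 91 + 0.06 * 54.8
T_est = 85.54 + 3.288
T_est = 88.828

88.828


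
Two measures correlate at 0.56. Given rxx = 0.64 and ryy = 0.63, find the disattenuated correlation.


r_corrected = rxy / sqrt(rxx * ryy)
= 0.56 / sqrt(0.64 * 0.63)
= 0.56 / sqrt(0.4032)
= 0.56 / 0.63498
r_corrected = 0.8819

0.8819


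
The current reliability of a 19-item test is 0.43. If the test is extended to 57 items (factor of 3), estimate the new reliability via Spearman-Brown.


r_new = (n * rxx) / (1 + (n-1) * rxx)
r_new = (3 * 0.43) / (1 + 2 * 0.43)
r_new = 1.29 / 1.86
r_new = 0.6935

0.6935


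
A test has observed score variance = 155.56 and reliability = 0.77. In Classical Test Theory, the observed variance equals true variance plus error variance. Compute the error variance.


var_true = rxx * var_obs = 0.77 * 155.56 = 119.7812
var_error = var_obs - var_true
var_error = 155.56 - 119.7812
var_error = 35.7788

35.7788


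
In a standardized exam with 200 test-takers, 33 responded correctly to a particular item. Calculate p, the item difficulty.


Item difficulty p = number correct / total examinees
p = 33 / 200
p = 0.165

0.165


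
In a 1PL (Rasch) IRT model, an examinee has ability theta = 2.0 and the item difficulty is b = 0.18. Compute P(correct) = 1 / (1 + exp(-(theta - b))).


theta - b = 2.0 - 0.18 = 1.82
exp(-(theta - b)) = exp(-1.82) = 0.162
P = 1 / (1 + 0.162)
P = 0.8606

0.8606


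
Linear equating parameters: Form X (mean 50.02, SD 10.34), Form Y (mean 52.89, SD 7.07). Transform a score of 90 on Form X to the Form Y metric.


slope = SD_Y / SD_X = 7.07 / 10.34 ~ 0.6838
intercept = mean_Y - slope * mean_X = 52.89 - (7.07 / 10.34) * 50.02 ~ 18.6887
Y = slope * X + intercept. To avoid rounding drift from the rounded slope/intercept, evaluate the equivalent form Y = mean_Y + SD_Y * (X - mean_X) / SD_X at full precision:
Y = 52.89 + 7.07 * (90 - 50.02) / 10.34
Y = 52.89 + 7.07 * 39.98 / 10.34
Y = 52.89 + 282.6586 / 10.34
Y = 52.89 + 27.3364
Y = 80.2264

80.2264


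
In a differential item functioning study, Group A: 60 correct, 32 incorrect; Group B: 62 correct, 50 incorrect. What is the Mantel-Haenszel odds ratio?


Odds_A = 60/32 = 1.875
Odds_B = 62/50 = 1.24
OR = Odds_A / Odds_B = 1.875 / 1.24
Exactly, OR = (60 * 50) / (32 * 62) = 3000 / 1984
OR = 1.5121

1.5121


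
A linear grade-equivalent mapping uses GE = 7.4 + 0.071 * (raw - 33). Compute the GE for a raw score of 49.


raw - median = 49 - 33 = 16
slope * diff = 0.071 * 16 = 1.136
GE = 7.4 + 1.136
GE = 8.536

8.536


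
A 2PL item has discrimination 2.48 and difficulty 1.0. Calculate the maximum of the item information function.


For 2PL, max info at theta = b = 1.0
I_max = a^2 / 4 = 2.48^2 / 4
= 6.1504 / 4
I_max = 1.5376

1.5376


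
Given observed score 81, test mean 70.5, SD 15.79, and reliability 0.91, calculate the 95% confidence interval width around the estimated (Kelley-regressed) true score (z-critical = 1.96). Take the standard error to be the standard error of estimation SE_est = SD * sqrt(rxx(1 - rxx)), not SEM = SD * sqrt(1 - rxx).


True score estimate = 0.91*81 + 0.09*70.5 = 80.055
SE_est = SD * sqrt(rxx * (1 - rxx)) = 15.79 * sqrt(0.91 * 0.09) = 15.79 * sqrt(0.0819) = 4.51881
CI = T_est +/- z * SE_est, so width = 2 * z * SE_est = 2 * 1.96 * 4.51881
Width = 17.7137

17.7137


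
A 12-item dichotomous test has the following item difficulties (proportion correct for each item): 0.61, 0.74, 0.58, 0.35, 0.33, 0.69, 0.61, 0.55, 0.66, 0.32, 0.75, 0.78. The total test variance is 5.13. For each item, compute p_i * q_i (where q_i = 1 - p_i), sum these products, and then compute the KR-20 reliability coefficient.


For each item, compute p_i * q_i:
  Item 1: 0.61 * 0.39 = 0.2379
  Item 2: 0.74 * 0.26 = 0.1924
  Item 3: 0.58 * 0.42 = 0.2436
  Item 4: 0.35 * 0.65 = 0.2275
  Item 5: 0.33 * 0.67 = 0.2211
  Item 6: 0.69 * 0.31 = 0.2139
  Item 7: 0.61 * 0.39 = 0.2379
  Item 8: 0.55 * 0.45 = 0.2475
  Item 9: 0.66 * 0.34 = 0.2244
  Item 10: 0.32 * 0.68 = 0.2176
  Item 11: 0.75 * 0.25 = 0.1875
  Item 12: 0.78 * 0.22 = 0.1716
Sum(p_i * q_i) = 0.2379 + 0.1924 + 0.2436 + 0.2275 + 0.2211 + 0.2139 + 0.2379 + 0.2475 + 0.2244 + 0.2176 + 0.1875 + 0.1716 = 2.6229
KR-20 = (k/(k-1)) * (1 - Sum(p_i*q_i) / Var_total)
= (12/11) * (1 - 2.6229/5.13)
= 1.0909 * 0.4887
KR-20 = 0.5331

0.5331


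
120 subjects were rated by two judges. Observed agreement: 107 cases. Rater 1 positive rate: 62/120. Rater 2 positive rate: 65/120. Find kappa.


P_o = 107/120 = 0.891667
P_e = (62*65 + 58*55) / 14400 = 0.501389
kappa = (P_o - P_e) / (1 - P_e)
kappa = (0.891667 - 0.501389) / (1 - 0.501389)
kappa = 0.7827

0.7827


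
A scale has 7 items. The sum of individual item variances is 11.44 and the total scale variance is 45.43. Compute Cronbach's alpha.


alpha = (k/(k-1)) * (1 - sum(si^2)/s_total^2)
= (7/6) * (1 - 11.44/45.43)
alpha = 0.8729

0.8729


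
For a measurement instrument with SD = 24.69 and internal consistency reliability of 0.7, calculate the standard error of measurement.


SEM = SD * sqrt(1 - rxx)
SEM = 24.69 * sqrt(1 - 0.7)
SEM = 24.69 * sqrt(0.3) = 24.69 * 0.547723
SEM = 13.5233

13.5233


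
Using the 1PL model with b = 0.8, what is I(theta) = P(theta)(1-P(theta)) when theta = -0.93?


P = 1/(1+exp(-(-0.93-0.8))) = 0.1506
I = P*(1-P) = 0.1506 * 0.8494
I = 0.1279

0.1279


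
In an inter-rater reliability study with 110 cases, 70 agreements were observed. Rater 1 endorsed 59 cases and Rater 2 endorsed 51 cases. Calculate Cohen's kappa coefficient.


P_o = 70/110 = 0.636364
P_e = (59*51 + 51*59) / 12100 = 0.497355
kappa = (P_o - P_e) / (1 - P_e)
kappa = (0.636364 - 0.497355) / (1 - 0.497355)
kappa = 0.2766

0.2766


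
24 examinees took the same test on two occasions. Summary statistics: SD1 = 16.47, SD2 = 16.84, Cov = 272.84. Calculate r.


r = cov(X,Y) / (SD_X * SD_Y)
r = 272.84 / (16.47 * 16.84)
r = 272.84 / 277.3548
r = 0.9837

0.9837


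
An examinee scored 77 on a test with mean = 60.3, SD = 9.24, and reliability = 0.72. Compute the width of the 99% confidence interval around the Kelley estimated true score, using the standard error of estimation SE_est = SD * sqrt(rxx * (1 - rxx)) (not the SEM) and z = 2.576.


True score estimate = 0.72*77 + 0.28*60.3 = 72.324
SE_est = SD * sqrt(rxx * (1 - rxx)) = 9.24 * sqrt(0.72 * 0.28) = 9.24 * sqrt(0.2016) = 4.14875
CI = T_est +/- z * SE_est, so width = 2 * z * SE_est = 2 * 2.576 * 4.14875
Width = 21.3744

21.3744


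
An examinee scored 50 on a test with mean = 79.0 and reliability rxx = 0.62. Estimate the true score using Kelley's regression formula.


T_est = rxx * X + (1 - rxx) * mean
T_est = 0.62 * 50 + 0.38 * 79.0
T_est = 31.0 + 30.02
T_est = 61.02

61.02


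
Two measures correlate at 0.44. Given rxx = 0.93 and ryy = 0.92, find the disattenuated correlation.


r_corrected = rxy / sqrt(rxx * ryy)
= 0.44 / sqrt(0.93 * 0.92)
= 0.44 / sqrt(0.8556)
= 0.44 / 0.924986
r_corrected = 0.4757

0.4757


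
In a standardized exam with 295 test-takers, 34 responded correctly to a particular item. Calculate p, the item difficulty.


Item difficulty p = number correct / total examinees
p = 34 / 295
p = 0.1153

0.1153


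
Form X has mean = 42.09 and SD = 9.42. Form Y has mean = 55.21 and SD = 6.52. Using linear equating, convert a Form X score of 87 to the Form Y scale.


slope = SD_Y / SD_X = 6.52 / 9.42 ~ 0.6921
intercept = mean_Y - slope * mean_X = 55.21 - (6.52 / 9.42) * 42.09 ~ 26.0776
Y = slope * X + intercept. To avoid rounding drift from the rounded slope/intercept, evaluate the equivalent form Y = mean_Y + SD_Y * (X - mean_X) / SD_X at full precision:
Y = 55.21 + 6.52 * (87 - 42.09) / 9.42
Y = 55.21 + 6.52 * 44.91 / 9.42
Y = 55.21 + 292.8132 / 9.42
Y = 55.21 + 31.0842
Y = 86.2942

86.2942


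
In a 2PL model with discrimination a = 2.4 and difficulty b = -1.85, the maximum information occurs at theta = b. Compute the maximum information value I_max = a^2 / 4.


For 2PL, max info at theta = b = -1.85
I_max = a^2 / 4 = 2.4^2 / 4
= 5.76 / 4
I_max = 1.44

1.44


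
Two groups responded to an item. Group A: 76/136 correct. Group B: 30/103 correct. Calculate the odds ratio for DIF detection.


Odds_A = 76/60 = 1.2667
Odds_B = 30/73 = 0.411
OR = Odds_A / Odds_B = 1.2667 / 0.411
Exactly, OR = (76 * 73) / (60 * 30) = 5548 / 1800
OR = 3.0822

3.0822


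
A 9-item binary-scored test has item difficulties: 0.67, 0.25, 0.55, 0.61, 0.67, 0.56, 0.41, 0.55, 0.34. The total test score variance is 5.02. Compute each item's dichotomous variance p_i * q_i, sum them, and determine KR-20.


For each item, compute p_i * q_i:
  Item 1: 0.67 * 0.33 = 0.2211
  Item 2: 0.25 * 0.75 = 0.1875
  Item 3: 0.55 * 0.45 = 0.2475
  Item 4: 0.61 * 0.39 = 0.2379
  Item 5: 0.67 * 0.33 = 0.2211
  Item 6: 0.56 * 0.44 = 0.2464
  Item 7: 0.41 * 0.59 = 0.2419
  Item 8: 0.55 * 0.45 = 0.2475
  Item 9: 0.34 * 0.66 = 0.2244
Sum(p_i * q_i) = 0.2211 + 0.1875 + 0.2475 + 0.2379 + 0.2211 + 0.2464 + 0.2419 + 0.2475 + 0.2244 = 2.0753
KR-20 = (k/(k-1)) * (1 - Sum(p_i*q_i) / Var_total)
= (9/8) * (1 - 2.0753/5.02)
= 1.125 * 0.5866
KR-20 = 0.6599

0.6599


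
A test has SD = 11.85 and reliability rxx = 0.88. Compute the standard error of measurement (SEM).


SEM = SD * sqrt(1 - rxx)
SEM = 11.85 * sqrt(1 - 0.88)
SEM = 11.85 * sqrt(0.12) = 11.85 * 0.34641
SEM = 4.105

4.105


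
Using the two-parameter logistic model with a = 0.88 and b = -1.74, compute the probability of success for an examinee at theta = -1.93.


a*(theta - b) = 0.88 * (-1.93 - -1.74) = -0.1672
exp(--0.1672) = 1.182
P = 1 / (1 + 1.182)
P = 0.4583

0.4583


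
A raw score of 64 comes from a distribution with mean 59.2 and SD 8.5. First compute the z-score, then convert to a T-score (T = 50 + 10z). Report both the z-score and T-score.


z = (X - mean) / SD = (64 - 59.2) / 8.5
z = 4.8 / 8.5
z = 0.5647
T-score = T = 50 + 10z
Carry z at full precision (z = 4.8 / 8.5) into the conversion:
T-score = 50 + 10 * (4.8 / 8.5) = 50 + 48 / 8.5
T-score = 50 + 5.6471
T-score = 55.6471

55.6471


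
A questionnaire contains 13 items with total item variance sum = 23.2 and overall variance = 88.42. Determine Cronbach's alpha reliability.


alpha = (k/(k-1)) * (1 - sum(si^2)/s_total^2)
= (13/12) * (1 - 23.2/88.42)
alpha = 0.7991

0.7991


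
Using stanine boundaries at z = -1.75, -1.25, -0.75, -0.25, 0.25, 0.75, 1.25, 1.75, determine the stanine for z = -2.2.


Stanine boundaries: [-1.75, -1.25, -0.75, -0.25, 0.25, 0.75, 1.25, 1.75]
z = -2.2
Check each boundary:
  z < -1.75
  z < -1.25
  z < -0.75
  z < -0.25
  z < 0.25
  z < 0.75
  z < 1.25
  z < 1.75
Highest qualifying boundary gives stanine = 1

1


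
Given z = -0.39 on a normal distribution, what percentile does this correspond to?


CDF(z) = 0.5 * (1 + erf(z/sqrt(2)))
erf(-0.2758) = -0.3035
CDF = 0.3483
Percentile rank = 0.3483 * 100 = 34.83

34.83


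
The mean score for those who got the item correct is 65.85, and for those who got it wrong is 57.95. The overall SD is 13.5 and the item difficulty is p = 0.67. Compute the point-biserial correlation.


q = 1 - p = 0.33
rpb = ((M1 - M0) / SD) * sqrt(p * q)
rpb = ((65.85 - 57.95) / 13.5) * sqrt(0.67 * 0.33)
rpb = 0.2752

0.2752


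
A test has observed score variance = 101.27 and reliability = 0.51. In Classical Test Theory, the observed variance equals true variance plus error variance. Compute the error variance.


var_true = rxx * var_obs = 0.51 * 101.27 = 51.6477
var_error = var_obs - var_true
var_error = 101.27 - 51.6477
var_error = 49.6223

49.6223


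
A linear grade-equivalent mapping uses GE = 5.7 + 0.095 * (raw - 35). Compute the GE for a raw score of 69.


raw - median = 69 - 35 = 34
slope * diff = 0.095 * 34 = 3.23
GE = 5.7 + 3.23
GE = 8.93

8.93


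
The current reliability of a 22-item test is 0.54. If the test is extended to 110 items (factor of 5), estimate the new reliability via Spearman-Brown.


r_new = (n * rxx) / (1 + (n-1) * rxx)
r_new = (5 * 0.54) / (1 + 4 * 0.54)
r_new = 2.7 / 3.16
r_new = 0.8544

0.8544


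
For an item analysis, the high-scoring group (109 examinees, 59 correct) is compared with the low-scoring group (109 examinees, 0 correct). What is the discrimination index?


p_upper = 59/109 = 0.5413
p_lower = 0/109 = 0.0
D = 0.5413 - 0.0 = 0.5413

0.5413


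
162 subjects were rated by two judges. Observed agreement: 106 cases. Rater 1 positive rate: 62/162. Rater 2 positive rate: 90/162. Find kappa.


P_o = 106/162 = 0.654321
P_e = (62*90 + 100*72) / 26244 = 0.486968
kappa = (P_o - P_e) / (1 - P_e)
kappa = (0.654321 - 0.486968) / (1 - 0.486968)
kappa = 0.3262

0.3262


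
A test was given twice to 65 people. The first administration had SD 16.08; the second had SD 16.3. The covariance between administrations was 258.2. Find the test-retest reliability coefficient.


r = cov(X,Y) / (SD_X * SD_Y)
r = 258.2 / (16.08 * 16.3)
r = 258.2 / 262.104
r = 0.9851

0.9851


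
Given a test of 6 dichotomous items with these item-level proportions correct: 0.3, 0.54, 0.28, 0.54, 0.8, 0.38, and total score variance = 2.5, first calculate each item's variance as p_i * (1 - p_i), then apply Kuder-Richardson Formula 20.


For each item, compute p_i * q_i:
  Item 1: 0.3 * 0.7 = 0.21
  Item 2: 0.54 * 0.46 = 0.2484
  Item 3: 0.28 * 0.72 = 0.2016
  Item 4: 0.54 * 0.46 = 0.2484
  Item 5: 0.8 * 0.2 = 0.16
  Item 6: 0.38 * 0.62 = 0.2356
Sum(p_i * q_i) = 0.21 + 0.2484 + 0.2016 + 0.2484 + 0.16 + 0.2356 = 1.304
KR-20 = (k/(k-1)) * (1 - Sum(p_i*q_i) / Var_total)
= (6/5) * (1 - 1.304/2.5)
= 1.2 * 0.4784
KR-20 = 0.5741

0.5741


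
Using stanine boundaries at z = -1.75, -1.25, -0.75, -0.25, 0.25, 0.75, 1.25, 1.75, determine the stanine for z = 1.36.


Stanine boundaries: [-1.75, -1.25, -0.75, -0.25, 0.25, 0.75, 1.25, 1.75]
z = 1.36
Check each boundary:
  z >= -1.75 -> could be stanine 2
  z >= -1.25 -> could be stanine 3
  z >= -0.75 -> could be stanine 4
  z >= -0.25 -> could be stanine 5
  z >= 0.25 -> could be stanine 6
  z >= 0.75 -> could be stanine 7
  z >= 1.25 -> could be stanine 8
  z < 1.75
Highest qualifying boundary gives stanine = 8

8


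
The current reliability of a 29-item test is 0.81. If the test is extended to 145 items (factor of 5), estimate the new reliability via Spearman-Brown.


r_new = (n * rxx) / (1 + (n-1) * rxx)
r_new = (5 * 0.81) / (1 + 4 * 0.81)
r_new = 4.05 / 4.24
r_new = 0.9552

0.9552


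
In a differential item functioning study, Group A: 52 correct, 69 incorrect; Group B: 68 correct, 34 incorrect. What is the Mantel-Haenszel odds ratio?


Odds_A = 52/69 = 0.7536
Odds_B = 68/34 = 2.0
OR = Odds_A / Odds_B = 0.7536 / 2.0
Exactly, OR = (52 * 34) / (69 * 68) = 1768 / 4692
OR = 0.3768

0.3768


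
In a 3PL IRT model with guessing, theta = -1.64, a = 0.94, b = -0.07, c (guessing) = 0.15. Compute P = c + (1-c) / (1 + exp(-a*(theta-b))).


logit = 0.94*(-1.64 - -0.07) = -1.4758
P* = 1/(1 + exp(--1.4758)) = 0.1861
P = 0.15 + (1 - 0.15) * 0.1861
P = 0.3082

0.3082


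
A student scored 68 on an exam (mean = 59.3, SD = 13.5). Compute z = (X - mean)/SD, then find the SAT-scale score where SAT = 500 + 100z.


z = (X - mean) / SD = (68 - 59.3) / 13.5
z = 8.7 / 13.5
z = 0.6444
SAT-scale = SAT = 500 + 100z
Carry z at full precision (z = 8.7 / 13.5) into the conversion:
SAT-scale = 500 + 100 * (8.7 / 13.5) = 500 + 870 / 13.5
SAT-scale = 500 + 64.4444
SAT-scale = 564.4444

564.4444


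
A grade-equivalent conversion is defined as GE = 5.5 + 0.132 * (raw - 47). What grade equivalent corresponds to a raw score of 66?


raw - median = 66 - 47 = 19
slope * diff = 0.132 * 19 = 2.508
GE = 5.5 + 2.508
GE = 8.008

8.008


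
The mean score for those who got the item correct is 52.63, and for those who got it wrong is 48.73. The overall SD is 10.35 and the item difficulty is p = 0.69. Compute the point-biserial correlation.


q = 1 - p = 0.31
rpb = ((M1 - M0) / SD) * sqrt(p * q)
rpb = ((52.63 - 48.73) / 10.35) * sqrt(0.69 * 0.31)
rpb = 0.1743

0.1743


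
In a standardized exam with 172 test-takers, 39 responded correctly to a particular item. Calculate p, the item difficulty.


Item difficulty p = number correct / total examinees
p = 39 / 172
p = 0.2267

0.2267


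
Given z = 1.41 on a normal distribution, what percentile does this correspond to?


CDF(z) = 0.5 * (1 + erf(z/sqrt(2)))
erf(0.997) = 0.8415
CDF = 0.9207
Percentile rank = 0.9207 * 100 = 92.07

92.07


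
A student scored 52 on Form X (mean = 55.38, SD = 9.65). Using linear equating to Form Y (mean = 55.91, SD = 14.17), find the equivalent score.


slope = SD_Y / SD_X = 14.17 / 9.65 ~ 1.4684
intercept = mean_Y - slope * mean_X = 55.91 - (14.17 / 9.65) * 55.38 ~ -25.4096
Y = slope * X + intercept. To avoid rounding drift from the rounded slope/intercept, evaluate the equivalent form Y = mean_Y + SD_Y * (X - mean_X) / SD_X at full precision:
Y = 55.91 + 14.17 * (52 - 55.38) / 9.65
Y = 55.91 - 14.17 * 3.38 / 9.65
Y = 55.91 - 47.8946 / 9.65
Y = 55.91 - 4.9632
Y = 50.9468

50.9468


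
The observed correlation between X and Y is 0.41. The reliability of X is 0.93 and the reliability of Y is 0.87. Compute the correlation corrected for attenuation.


r_corrected = rxy / sqrt(rxx * ryy)
= 0.41 / sqrt(0.93 * 0.87)
= 0.41 / sqrt(0.8091)
= 0.41 / 0.8995
r_corrected = 0.4558

0.4558


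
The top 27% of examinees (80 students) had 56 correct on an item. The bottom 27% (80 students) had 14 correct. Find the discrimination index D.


p_upper = 56/80 = 0.7
p_lower = 14/80 = 0.175
D = 0.7 - 0.175 = 0.525

0.525


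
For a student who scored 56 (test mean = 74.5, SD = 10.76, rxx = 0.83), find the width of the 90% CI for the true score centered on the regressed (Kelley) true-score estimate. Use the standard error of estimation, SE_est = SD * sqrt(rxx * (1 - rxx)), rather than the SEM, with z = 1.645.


True score estimate = 0.83*56 + 0.17*74.5 = 59.145
SE_est = SD * sqrt(rxx * (1 - rxx)) = 10.76 * sqrt(0.83 * 0.17) = 10.76 * sqrt(0.1411) = 4.041809
CI = T_est +/- z * SE_est, so width = 2 * z * SE_est = 2 * 1.645 * 4.041809
Width = 13.2976

13.2976


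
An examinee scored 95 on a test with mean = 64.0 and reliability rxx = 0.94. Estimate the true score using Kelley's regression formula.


T_est = rxx * X + (1 - rxx) * mean
T_est = 0.94 * 95 + 0.06 * 64.0
T_est = 89.3 + 3.84
T_est = 93.14

93.14


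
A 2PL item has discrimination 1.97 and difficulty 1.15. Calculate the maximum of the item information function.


For 2PL, max info at theta = b = 1.15
I_max = a^2 / 4 = 1.97^2 / 4
= 3.8809 / 4
I_max = 0.9702

0.9702


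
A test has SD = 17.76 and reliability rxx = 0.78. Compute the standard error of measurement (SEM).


SEM = SD * sqrt(1 - rxx)
SEM = 17.76 * sqrt(1 - 0.78)
SEM = 17.76 * sqrt(0.22) = 17.76 * 0.469042
SEM = 8.3302

8.3302


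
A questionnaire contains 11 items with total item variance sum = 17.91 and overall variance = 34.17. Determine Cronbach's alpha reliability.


alpha = (k/(k-1)) * (1 - sum(si^2)/s_total^2)
= (11/10) * (1 - 17.91/34.17)
alpha = 0.5234

0.5234


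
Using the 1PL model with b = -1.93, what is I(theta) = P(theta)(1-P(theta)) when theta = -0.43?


P = 1/(1+exp(-(-0.43--1.93))) = 0.8176
I = P*(1-P) = 0.8176 * 0.1824
I = 0.1491

0.1491


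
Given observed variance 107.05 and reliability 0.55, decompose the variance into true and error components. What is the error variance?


var_true = rxx * var_obs = 0.55 * 107.05 = 58.8775
var_error = var_obs - var_true
var_error = 107.05 - 58.8775
var_error = 48.1725

48.1725


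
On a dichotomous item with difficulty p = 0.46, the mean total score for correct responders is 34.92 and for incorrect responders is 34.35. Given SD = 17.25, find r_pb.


q = 1 - p = 0.54
rpb = ((M1 - M0) / SD) * sqrt(p * q)
rpb = ((34.92 - 34.35) / 17.25) * sqrt(0.46 * 0.54)
rpb = 0.0165

0.0165


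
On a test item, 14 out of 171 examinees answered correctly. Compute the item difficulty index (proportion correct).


Item difficulty p = number correct / total examinees
p = 14 / 171
p = 0.0819

0.0819


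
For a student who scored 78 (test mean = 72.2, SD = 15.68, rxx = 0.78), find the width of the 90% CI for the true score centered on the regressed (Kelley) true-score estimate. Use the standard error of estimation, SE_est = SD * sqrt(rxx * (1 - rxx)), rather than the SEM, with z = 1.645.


True score estimate = 0.78*78 + 0.22*72.2 = 76.724
SE_est = SD * sqrt(rxx * (1 - rxx)) = 15.68 * sqrt(0.78 * 0.22) = 15.68 * sqrt(0.1716) = 6.495382
CI = T_est +/- z * SE_est, so width = 2 * z * SE_est = 2 * 1.645 * 6.495382
Width = 21.3698

21.3698


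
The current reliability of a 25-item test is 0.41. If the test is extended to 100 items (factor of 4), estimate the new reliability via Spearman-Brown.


r_new = (n * rxx) / (1 + (n-1) * rxx)
r_new = (4 * 0.41) / (1 + 3 * 0.41)
r_new = 1.64 / 2.23
r_new = 0.7354

0.7354


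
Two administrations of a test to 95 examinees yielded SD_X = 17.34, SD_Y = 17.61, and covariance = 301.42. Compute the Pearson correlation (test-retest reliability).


r = cov(X,Y) / (SD_X * SD_Y)
r = 301.42 / (17.34 * 17.61)
r = 301.42 / 305.3574
r = 0.9871

0.9871


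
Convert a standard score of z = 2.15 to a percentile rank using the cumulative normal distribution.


CDF(z) = 0.5 * (1 + erf(z/sqrt(2)))
erf(1.5203) = 0.9684
CDF = 0.9842
Percentile rank = 0.9842 * 100 = 98.42

98.42


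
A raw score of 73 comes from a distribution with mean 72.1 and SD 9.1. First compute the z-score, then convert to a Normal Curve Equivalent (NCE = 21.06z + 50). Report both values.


z = (X - mean) / SD = (73 - 72.1) / 9.1
z = 0.9 / 9.1
z = 0.0989
NCE = NCE = 21.06z + 50
Carry z at full precision (z = 0.9 / 9.1) into the conversion:
NCE = 21.06 * (0.9 / 9.1) + 50 = 18.954 / 9.1 + 50
NCE = 2.0829 + 50
NCE = 52.0829

52.0829


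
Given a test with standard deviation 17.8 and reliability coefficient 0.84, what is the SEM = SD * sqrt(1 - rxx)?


SEM = SD * sqrt(1 - rxx)
SEM = 17.8 * sqrt(1 - 0.84)
SEM = 17.8 * sqrt(0.16) = 17.8 * 0.4
SEM = 7.12

7.12


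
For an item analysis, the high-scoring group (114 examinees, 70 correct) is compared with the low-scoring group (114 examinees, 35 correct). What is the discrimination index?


p_upper = 70/114 = 0.614
p_lower = 35/114 = 0.307
D = 0.614 - 0.307 = 0.307

0.307


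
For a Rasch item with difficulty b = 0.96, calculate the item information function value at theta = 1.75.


P = 1/(1+exp(-(1.75-0.96))) = 0.6878
I = P*(1-P) = 0.6878 * 0.3122
I = 0.2147

0.2147


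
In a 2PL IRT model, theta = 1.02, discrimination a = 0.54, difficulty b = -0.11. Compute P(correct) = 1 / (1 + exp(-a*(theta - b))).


a*(theta - b) = 0.54 * (1.02 - -0.11) = 0.6102
exp(-0.6102) = 0.5432
P = 1 / (1 + 0.5432)
P = 0.648

0.648


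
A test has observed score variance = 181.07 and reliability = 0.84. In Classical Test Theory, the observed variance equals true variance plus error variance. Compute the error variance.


var_true = rxx * var_obs = 0.84 * 181.07 = 152.0988
var_error = var_obs - var_true
var_error = 181.07 - 152.0988
var_error = 28.9712

28.9712
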